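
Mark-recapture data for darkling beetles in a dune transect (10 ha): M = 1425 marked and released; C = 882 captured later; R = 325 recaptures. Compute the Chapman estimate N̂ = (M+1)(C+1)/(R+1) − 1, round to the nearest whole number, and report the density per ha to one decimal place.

N̂ = 1426·883/326 − 1 = 1259158/326 − 1 ≈ 3861.4 → 3861
Density = N̂ / area = 3861 / 10 ≈ 386.10 → 386.1 per ha

density ≈ 386.1 darkling beetles per ha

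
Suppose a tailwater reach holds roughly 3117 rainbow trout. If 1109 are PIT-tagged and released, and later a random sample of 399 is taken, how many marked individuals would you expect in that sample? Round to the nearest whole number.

expected recaptures ≈ 142

Expected recaptures E[R] = M·C / N.
E[R] = 1109 × 399 / 3117 = 442491 / 3117 ≈ 142.0 → 142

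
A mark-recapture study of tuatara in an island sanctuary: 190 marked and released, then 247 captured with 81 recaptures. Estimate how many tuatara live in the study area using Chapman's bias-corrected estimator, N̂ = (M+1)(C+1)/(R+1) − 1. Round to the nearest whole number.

N ≈ 577

N̂ = (190+1)(247+1)/(81+1) − 1 = 191·248/82 − 1
= 47368/82 − 1 ≈ 577.7 − 1 ≈ 576.7 → 577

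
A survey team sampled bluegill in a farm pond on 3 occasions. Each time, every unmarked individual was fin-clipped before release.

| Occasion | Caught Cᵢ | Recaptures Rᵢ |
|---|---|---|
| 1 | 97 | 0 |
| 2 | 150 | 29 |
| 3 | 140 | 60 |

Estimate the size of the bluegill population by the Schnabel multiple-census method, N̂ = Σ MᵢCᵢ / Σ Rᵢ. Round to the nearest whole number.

N ≈ 506

Marked at large before each occasion: Mᵢ = Σⱼ<ᵢ (Cⱼ − Rⱼ) → M1=0, M2=97, M3=218
Σ MᵢCᵢ = 0·97 + 97·150 + 218·140 = 0 + 14550 + 30520 = 45070
Σ Rᵢ = 0 + 29 + 60 = 89
N̂ = 45070 / 89 ≈ 506.4 → 506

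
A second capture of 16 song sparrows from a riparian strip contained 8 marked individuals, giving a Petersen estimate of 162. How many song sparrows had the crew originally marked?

From N = M·C/R: M = N·R / C = 162·8 / 16 = 1296 / 16 = 81.

M = 81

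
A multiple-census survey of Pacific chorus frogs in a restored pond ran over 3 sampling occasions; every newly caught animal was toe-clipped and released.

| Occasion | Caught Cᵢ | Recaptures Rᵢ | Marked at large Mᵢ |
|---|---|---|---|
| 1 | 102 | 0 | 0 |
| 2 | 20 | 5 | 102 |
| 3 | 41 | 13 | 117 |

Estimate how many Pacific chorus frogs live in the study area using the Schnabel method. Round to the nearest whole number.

N ≈ 380

Σ MᵢCᵢ = 0·102 + 102·20 + 117·41 = 0 + 2040 + 4797 = 6837
Σ Rᵢ = 0 + 5 + 13 = 18
N̂ = 6837 / 18 ≈ 379.8 → 380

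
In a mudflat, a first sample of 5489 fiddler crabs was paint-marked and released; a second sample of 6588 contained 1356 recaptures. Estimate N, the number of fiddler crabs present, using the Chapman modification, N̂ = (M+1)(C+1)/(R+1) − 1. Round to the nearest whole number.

N ≈ 26,656

N̂ = (5489+1)(6588+1)/(1356+1) − 1 = 5490·6589/1357 − 1
= 36173610/1357 − 1 ≈ 26657.0 − 1 ≈ 26656.0 → 26656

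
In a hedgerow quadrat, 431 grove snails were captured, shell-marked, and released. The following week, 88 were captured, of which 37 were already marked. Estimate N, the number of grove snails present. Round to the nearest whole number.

Lincoln-Petersen assumes M/N = R/C, so N = M·C / R.
N = (431 × 88) / 37 = 37928 / 37 ≈ 1025.1 → 1025

N ≈ 1025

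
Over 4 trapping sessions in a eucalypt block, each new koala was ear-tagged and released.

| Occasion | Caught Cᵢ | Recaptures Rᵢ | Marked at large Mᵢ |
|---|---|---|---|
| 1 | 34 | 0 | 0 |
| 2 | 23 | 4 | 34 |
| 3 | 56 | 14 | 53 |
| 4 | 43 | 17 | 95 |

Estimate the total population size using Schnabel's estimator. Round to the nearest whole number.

N ≈ 224

Σ MᵢCᵢ = 0·34 + 34·23 + 53·56 + 95·43 = 0 + 782 + 2968 + 4085 = 7835
Σ Rᵢ = 0 + 4 + 14 + 17 = 35
N̂ = 7835 / 35 ≈ 223.9 → 224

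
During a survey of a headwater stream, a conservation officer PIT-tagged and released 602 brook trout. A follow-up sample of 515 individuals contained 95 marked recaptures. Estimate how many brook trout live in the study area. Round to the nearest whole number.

The marked fraction in the recapture sample should equal the marked fraction in the population: 95/515 = 602/N.
N = (602 × 515) / 95 = 310030 / 95 ≈ 3263.47 → 3263

N ≈ 3263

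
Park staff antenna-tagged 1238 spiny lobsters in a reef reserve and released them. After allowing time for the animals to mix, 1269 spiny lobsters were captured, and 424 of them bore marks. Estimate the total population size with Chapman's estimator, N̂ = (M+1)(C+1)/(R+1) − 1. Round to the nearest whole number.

N ≈ 3701

N̂ = (1238+1)(1269+1)/(424+1) − 1 = 1239·1270/425 − 1
= 1573530/425 − 1 ≈ 3702.4 − 1 ≈ 3701.4 → 3701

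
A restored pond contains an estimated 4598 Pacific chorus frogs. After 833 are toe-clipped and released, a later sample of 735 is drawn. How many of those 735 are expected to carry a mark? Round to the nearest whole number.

expected recaptures ≈ 133

The marked fraction of the population is 833/4598, so in a sample of 735 expect C·(M/N) marked.
E[R] = 833 × 735 / 4598 = 612255 / 4598 ≈ 133.2 → 133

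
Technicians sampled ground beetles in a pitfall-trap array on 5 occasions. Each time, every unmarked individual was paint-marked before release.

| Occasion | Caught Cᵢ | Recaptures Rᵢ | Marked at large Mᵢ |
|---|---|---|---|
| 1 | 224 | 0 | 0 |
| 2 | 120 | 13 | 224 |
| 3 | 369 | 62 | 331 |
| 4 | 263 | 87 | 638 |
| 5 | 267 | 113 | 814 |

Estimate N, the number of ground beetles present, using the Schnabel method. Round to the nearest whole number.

N ≈ 1942

Σ MᵢCᵢ = 0·224 + 224·120 + 331·369 + 638·263 + 814·267 = 0 + 26880 + 122139 + 167794 + 217338 = 534151
Σ Rᵢ = 0 + 13 + 62 + 87 + 113 = 275
N̂ = 534151 / 275 ≈ 1942.4 → 1942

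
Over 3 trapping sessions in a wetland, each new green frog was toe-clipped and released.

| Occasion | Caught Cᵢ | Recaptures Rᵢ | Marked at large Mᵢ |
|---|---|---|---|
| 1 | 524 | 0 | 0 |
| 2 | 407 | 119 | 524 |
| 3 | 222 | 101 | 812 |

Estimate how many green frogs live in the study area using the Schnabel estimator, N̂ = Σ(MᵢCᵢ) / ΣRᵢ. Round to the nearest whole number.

N ≈ 1789

Σ MᵢCᵢ = 0·524 + 524·407 + 812·222 = 0 + 213268 + 180264 = 393532
Σ Rᵢ = 0 + 119 + 101 = 220
N̂ = 393532 / 220 ≈ 1788.8 → 1789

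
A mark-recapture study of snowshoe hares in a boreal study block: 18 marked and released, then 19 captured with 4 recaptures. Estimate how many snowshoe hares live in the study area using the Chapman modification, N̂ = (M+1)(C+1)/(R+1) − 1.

N = 75

N̂ = (18+1)(19+1)/(4+1) − 1 = 19·20/5 − 1
= 380/5 − 1 = 76 − 1 = 75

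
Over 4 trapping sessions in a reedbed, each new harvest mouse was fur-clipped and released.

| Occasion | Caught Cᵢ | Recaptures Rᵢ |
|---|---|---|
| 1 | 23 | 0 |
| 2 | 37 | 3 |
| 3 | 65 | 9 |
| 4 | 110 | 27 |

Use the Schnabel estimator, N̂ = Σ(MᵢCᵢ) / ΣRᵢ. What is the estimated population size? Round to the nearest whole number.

Marked at large before each occasion: Mᵢ = Σⱼ<ᵢ (Cⱼ − Rⱼ) → M1=0, M2=23, M3=57, M4=113
Σ MᵢCᵢ = 0·23 + 23·37 + 57·65 + 113·110 = 0 + 851 + 3705 + 12430 = 16986
Σ Rᵢ = 0 + 3 + 9 + 27 = 39
N̂ = 16986 / 39 ≈ 435.5 → 436

N ≈ 436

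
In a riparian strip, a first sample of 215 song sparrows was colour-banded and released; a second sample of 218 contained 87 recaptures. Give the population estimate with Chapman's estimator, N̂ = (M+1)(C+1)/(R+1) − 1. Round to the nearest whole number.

N ≈ 537

N̂ = (215+1)(218+1)/(87+1) − 1 = 216·219/88 − 1
= 47304/88 − 1 ≈ 537.5 − 1 ≈ 536.5 → 537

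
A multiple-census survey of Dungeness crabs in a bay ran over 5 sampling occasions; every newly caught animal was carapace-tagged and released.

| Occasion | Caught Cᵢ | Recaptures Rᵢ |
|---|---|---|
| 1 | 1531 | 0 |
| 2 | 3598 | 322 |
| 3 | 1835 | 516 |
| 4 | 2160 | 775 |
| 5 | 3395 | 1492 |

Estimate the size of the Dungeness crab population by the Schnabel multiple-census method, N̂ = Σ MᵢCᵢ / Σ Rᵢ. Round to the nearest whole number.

Marked at large before each occasion: Mᵢ = Σⱼ<ᵢ (Cⱼ − Rⱼ) → M1=0, M2=1531, M3=4807, M4=6126, M5=7511
Σ MᵢCᵢ = 0·1531 + 1531·3598 + 4807·1835 + 6126·2160 + 7511·3395 = 0 + 5508538 + 8820845 + 13232160 + 25499845 = 53061388
Σ Rᵢ = 0 + 322 + 516 + 775 + 1492 = 3105
N̂ = 53061388 / 3105 ≈ 17089.0 → 17089

N ≈ 17,089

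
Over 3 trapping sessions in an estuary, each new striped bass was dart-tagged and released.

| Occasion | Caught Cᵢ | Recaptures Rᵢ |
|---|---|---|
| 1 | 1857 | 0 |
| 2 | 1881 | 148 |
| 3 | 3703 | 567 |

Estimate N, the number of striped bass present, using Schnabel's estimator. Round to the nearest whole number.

N ≈ 23,478

Marked at large before each occasion: Mᵢ = Σⱼ<ᵢ (Cⱼ − Rⱼ) → M1=0, M2=1857, M3=3590
Σ MᵢCᵢ = 0·1857 + 1857·1881 + 3590·3703 = 0 + 3493017 + 13293770 = 16786787
Σ Rᵢ = 0 + 148 + 567 = 715
N̂ = 16786787 / 715 ≈ 23478.0 → 23478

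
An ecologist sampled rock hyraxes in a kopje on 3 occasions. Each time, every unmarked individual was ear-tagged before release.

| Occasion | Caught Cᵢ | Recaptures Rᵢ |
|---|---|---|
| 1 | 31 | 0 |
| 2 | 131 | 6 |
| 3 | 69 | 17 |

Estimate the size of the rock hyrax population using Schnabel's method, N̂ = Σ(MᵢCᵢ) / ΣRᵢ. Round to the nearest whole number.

N ≈ 645

Marked at large before each occasion: Mᵢ = Σⱼ<ᵢ (Cⱼ − Rⱼ) → M1=0, M2=31, M3=156
Σ MᵢCᵢ = 0·31 + 31·131 + 156·69 = 0 + 4061 + 10764 = 14825
Σ Rᵢ = 0 + 6 + 17 = 23
N̂ = 14825 / 23 ≈ 644.6 → 645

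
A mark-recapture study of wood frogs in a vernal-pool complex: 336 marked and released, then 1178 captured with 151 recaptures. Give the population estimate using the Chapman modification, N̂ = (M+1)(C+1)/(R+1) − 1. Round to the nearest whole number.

N̂ = (336+1)(1178+1)/(151+1) − 1 = 337·1179/152 − 1
= 397323/152 − 1 ≈ 2614.0 − 1 ≈ 2613.0 → 2613

N ≈ 2613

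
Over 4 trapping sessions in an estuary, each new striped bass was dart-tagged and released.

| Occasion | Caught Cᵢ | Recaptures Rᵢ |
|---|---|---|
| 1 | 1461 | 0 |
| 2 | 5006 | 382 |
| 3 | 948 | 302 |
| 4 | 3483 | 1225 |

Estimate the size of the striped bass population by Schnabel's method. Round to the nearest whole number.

N ≈ 19,134

Marked at large before each occasion: Mᵢ = Σⱼ<ᵢ (Cⱼ − Rⱼ) → M1=0, M2=1461, M3=6085, M4=6731
Σ MᵢCᵢ = 0·1461 + 1461·5006 + 6085·948 + 6731·3483 = 0 + 7313766 + 5768580 + 23444073 = 36526419
Σ Rᵢ = 0 + 382 + 302 + 1225 = 1909
N̂ = 36526419 / 1909 ≈ 19133.8 → 19134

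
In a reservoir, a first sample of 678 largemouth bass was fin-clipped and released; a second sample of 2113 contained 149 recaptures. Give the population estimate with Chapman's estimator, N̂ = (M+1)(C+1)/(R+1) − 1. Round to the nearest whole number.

N̂ = (678+1)(2113+1)/(149+1) − 1 = 679·2114/150 − 1
= 1435406/150 − 1 ≈ 9569.4 − 1 ≈ 9568.4 → 9568

N ≈ 9568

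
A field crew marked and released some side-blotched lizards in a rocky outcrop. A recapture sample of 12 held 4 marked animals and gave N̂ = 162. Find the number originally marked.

From N = M·C/R: M = N·R / C = 162·4 / 12 = 648 / 12 = 54.

M = 54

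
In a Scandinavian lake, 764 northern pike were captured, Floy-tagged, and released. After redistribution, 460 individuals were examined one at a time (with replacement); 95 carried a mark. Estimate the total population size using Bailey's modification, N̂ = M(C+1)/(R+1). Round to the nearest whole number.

N ≈ 3669

N̂ = 764·(460+1)/(95+1) = 764·461/96 = 352204/96 ≈ 3668.8 → 3669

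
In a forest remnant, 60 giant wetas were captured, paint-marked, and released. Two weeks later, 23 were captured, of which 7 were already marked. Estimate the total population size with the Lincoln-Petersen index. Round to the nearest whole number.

If marked individuals mix randomly, R/C ≈ M/N, giving N ≈ M·C/R.
N = (60 × 23) / 7 = 1380 / 7 ≈ 197.1 → 197

N ≈ 197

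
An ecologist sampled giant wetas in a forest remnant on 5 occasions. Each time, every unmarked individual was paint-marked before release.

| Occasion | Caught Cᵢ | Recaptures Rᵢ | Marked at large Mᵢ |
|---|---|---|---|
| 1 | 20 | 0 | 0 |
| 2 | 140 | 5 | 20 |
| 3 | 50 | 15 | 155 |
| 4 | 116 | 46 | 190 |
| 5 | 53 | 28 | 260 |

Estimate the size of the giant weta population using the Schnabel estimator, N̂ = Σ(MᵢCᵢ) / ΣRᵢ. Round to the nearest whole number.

N ≈ 493

Σ MᵢCᵢ = 0·20 + 20·140 + 155·50 + 190·116 + 260·53 = 0 + 2800 + 7750 + 22040 + 13780 = 46370
Σ Rᵢ = 0 + 5 + 15 + 46 + 28 = 94
N̂ = 46370 / 94 ≈ 493.3 → 493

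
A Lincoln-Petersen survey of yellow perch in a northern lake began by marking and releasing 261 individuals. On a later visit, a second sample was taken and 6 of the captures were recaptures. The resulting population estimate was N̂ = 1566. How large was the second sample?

From N = M·C/R: C = N·R / M = 1566·6 / 261 = 9396 / 261 = 36.

C = 36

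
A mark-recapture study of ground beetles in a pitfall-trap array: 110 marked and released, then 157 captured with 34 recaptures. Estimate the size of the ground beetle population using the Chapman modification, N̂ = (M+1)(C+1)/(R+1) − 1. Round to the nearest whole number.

N̂ = (110+1)(157+1)/(34+1) − 1 = 111·158/35 − 1
= 17538/35 − 1 ≈ 501.1 − 1 ≈ 500.1 → 500

N ≈ 500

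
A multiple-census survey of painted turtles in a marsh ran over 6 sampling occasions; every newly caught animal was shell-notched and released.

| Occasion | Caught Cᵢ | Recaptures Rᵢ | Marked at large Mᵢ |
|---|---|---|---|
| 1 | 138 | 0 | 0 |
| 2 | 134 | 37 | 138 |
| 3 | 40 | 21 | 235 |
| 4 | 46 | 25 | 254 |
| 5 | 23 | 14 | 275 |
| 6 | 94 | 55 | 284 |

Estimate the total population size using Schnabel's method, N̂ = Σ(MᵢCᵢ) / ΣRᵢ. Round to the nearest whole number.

Σ MᵢCᵢ = 0·138 + 138·134 + 235·40 + 254·46 + 275·23 + 284·94 = 0 + 18492 + 9400 + 11684 + 6325 + 26696 = 72597
Σ Rᵢ = 0 + 37 + 21 + 25 + 14 + 55 = 152
N̂ = 72597 / 152 ≈ 477.6 → 478

N ≈ 478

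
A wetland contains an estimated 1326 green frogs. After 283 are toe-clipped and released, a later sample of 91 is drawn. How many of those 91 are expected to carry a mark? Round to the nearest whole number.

expected recaptures ≈ 19

Expected recaptures E[R] = M·C / N.
E[R] = 283 × 91 / 1326 = 25753 / 1326 ≈ 19.4 → 19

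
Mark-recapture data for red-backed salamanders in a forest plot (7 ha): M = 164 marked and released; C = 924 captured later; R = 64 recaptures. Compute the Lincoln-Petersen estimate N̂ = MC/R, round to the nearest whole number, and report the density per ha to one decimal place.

density ≈ 338.3 red-backed salamanders per ha

N̂ = 164·924/64 = 151536/64 ≈ 2367.8 → 2368
Density = N̂ / area = 2368 / 7 ≈ 338.29 → 338.3 per ha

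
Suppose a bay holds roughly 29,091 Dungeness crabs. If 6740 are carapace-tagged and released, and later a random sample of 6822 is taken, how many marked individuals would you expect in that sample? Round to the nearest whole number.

Expected recaptures E[R] = M·C / N.
E[R] = 6740 × 6822 / 29091 = 45980280 / 29091 ≈ 1580.6 → 1581

expected recaptures ≈ 1581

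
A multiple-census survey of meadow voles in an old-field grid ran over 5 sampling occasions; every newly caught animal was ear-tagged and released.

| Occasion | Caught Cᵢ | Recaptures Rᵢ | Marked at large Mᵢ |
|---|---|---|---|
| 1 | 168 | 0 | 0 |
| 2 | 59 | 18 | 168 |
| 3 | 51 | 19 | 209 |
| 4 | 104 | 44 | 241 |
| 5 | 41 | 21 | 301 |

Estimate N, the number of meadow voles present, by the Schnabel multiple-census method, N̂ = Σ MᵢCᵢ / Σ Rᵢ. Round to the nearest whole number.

N ≈ 568

Σ MᵢCᵢ = 0·168 + 168·59 + 209·51 + 241·104 + 301·41 = 0 + 9912 + 10659 + 25064 + 12341 = 57976
Σ Rᵢ = 0 + 18 + 19 + 44 + 21 = 102
N̂ = 57976 / 102 ≈ 568.4 → 568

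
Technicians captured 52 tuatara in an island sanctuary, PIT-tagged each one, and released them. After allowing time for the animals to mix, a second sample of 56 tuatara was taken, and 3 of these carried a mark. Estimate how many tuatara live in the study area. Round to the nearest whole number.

N = (52 × 56) / 3 = 2912 / 3 ≈ 970.7 → 971

N ≈ 971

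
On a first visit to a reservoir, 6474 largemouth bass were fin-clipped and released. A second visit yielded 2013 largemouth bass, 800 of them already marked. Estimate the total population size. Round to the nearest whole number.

N = (6474 × 2013) / 800 = 13032162 / 800 ≈ 16290.2 → 16290

N ≈ 16,290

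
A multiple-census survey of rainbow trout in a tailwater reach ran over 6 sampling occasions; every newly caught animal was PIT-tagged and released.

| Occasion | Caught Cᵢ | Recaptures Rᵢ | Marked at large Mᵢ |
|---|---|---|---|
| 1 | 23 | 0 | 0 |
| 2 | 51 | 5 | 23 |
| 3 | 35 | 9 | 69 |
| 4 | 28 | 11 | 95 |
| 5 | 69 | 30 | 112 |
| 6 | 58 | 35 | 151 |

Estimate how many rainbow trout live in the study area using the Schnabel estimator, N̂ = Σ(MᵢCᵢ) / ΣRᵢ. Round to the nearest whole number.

N ≈ 253

Σ MᵢCᵢ = 0·23 + 23·51 + 69·35 + 95·28 + 112·69 + 151·58 = 0 + 1173 + 2415 + 2660 + 7728 + 8758 = 22734
Σ Rᵢ = 0 + 5 + 9 + 11 + 30 + 35 = 90
N̂ = 22734 / 90 ≈ 252.6 → 253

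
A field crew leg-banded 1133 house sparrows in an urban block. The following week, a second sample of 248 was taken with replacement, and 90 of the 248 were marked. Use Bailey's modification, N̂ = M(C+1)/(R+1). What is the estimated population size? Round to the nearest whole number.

N̂ = 1133·(248+1)/(90+1) = 1133·249/91 = 282117/91 ≈ 3100.2 → 3100

N ≈ 3100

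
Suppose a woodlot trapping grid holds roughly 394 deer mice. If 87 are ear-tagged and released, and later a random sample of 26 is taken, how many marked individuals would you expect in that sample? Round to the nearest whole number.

expected recaptures ≈ 6

The marked fraction of the population is 87/394, so in a sample of 26 expect C·(M/N) marked.
E[R] = 87 × 26 / 394 = 2262 / 394 ≈ 5.7 → 6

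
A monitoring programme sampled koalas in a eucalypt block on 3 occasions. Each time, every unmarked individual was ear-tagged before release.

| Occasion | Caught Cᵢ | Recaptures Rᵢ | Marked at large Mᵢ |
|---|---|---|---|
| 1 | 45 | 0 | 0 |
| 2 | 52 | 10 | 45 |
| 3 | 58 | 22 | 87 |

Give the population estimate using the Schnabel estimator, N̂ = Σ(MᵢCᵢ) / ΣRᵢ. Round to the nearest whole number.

Σ MᵢCᵢ = 0·45 + 45·52 + 87·58 = 0 + 2340 + 5046 = 7386
Σ Rᵢ = 0 + 10 + 22 = 32
N̂ = 7386 / 32 ≈ 230.8 → 231

N ≈ 231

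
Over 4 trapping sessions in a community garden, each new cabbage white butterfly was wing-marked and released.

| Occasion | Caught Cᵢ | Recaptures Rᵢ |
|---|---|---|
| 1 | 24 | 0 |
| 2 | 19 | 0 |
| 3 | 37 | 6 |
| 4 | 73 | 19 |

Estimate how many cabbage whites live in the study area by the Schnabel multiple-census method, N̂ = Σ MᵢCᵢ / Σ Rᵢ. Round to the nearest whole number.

Marked at large before each occasion: Mᵢ = Σⱼ<ᵢ (Cⱼ − Rⱼ) → M1=0, M2=24, M3=43, M4=74
Σ MᵢCᵢ = 0·24 + 24·19 + 43·37 + 74·73 = 0 + 456 + 1591 + 5402 = 7449
Σ Rᵢ = 0 + 0 + 6 + 19 = 25
N̂ = 7449 / 25 ≈ 298.0 → 298

N ≈ 298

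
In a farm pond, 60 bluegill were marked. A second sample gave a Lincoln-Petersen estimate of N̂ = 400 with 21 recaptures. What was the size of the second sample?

From N = M·C/R: C = N·R / M = 400·21 / 60 = 8400 / 60 = 140.

C = 140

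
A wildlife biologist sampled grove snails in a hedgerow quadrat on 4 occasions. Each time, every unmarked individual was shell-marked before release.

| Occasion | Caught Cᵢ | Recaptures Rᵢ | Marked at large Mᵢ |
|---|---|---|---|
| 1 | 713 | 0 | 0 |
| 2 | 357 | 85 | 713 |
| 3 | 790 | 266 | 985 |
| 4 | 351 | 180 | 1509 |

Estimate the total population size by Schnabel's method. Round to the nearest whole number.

N ≈ 2942

Σ MᵢCᵢ = 0·713 + 713·357 + 985·790 + 1509·351 = 0 + 254541 + 778150 + 529659 = 1562350
Σ Rᵢ = 0 + 85 + 266 + 180 = 531
N̂ = 1562350 / 531 ≈ 2942.3 → 2942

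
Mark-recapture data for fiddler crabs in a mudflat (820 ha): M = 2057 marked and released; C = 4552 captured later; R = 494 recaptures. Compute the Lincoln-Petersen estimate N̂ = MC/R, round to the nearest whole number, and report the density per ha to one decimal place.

density ≈ 23.1 fiddler crabs per ha

N̂ = 2057·4552/494 = 9363464/494 ≈ 18954.4 → 18954
Density = N̂ / area = 18954 / 820 ≈ 23.11 → 23.1 per ha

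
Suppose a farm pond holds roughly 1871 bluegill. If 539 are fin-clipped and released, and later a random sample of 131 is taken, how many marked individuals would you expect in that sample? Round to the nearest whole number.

The marked fraction of the population is 539/1871, so in a sample of 131 expect C·(M/N) marked.
E[R] = 539 × 131 / 1871 = 70609 / 1871 ≈ 37.7 → 38

expected recaptures ≈ 38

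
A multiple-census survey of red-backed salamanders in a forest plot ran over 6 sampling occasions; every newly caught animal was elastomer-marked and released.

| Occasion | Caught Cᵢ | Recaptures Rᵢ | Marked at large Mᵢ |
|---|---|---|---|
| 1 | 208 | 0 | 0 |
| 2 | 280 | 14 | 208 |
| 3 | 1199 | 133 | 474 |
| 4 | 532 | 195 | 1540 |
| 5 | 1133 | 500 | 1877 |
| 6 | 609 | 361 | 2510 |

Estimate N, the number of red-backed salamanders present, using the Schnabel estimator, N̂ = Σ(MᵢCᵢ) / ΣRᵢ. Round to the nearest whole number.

Σ MᵢCᵢ = 0·208 + 208·280 + 474·1199 + 1540·532 + 1877·1133 + 2510·609 = 0 + 58240 + 568326 + 819280 + 2126641 + 1528590 = 5101077
Σ Rᵢ = 0 + 14 + 133 + 195 + 500 + 361 = 1203
N̂ = 5101077 / 1203 ≈ 4240.3 → 4240

N ≈ 4240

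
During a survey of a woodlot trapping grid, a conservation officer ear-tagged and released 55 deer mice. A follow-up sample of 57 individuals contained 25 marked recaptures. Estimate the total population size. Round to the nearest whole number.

N ≈ 125

N = (55 × 57) / 25 = 3135 / 25 ≈ 125.4 → 125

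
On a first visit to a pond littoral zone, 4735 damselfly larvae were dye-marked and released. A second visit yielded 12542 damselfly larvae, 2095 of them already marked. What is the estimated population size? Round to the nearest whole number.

N ≈ 28,347

N = (4735 × 12542) / 2095 = 59386370 / 2095 ≈ 28346.7 → 28347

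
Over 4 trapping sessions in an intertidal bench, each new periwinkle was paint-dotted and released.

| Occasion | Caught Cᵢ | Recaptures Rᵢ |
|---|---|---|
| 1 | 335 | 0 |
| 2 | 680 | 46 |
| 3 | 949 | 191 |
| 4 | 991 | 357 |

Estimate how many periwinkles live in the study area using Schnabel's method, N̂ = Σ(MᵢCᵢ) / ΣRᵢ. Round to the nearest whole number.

Marked at large before each occasion: Mᵢ = Σⱼ<ᵢ (Cⱼ − Rⱼ) → M1=0, M2=335, M3=969, M4=1727
Σ MᵢCᵢ = 0·335 + 335·680 + 969·949 + 1727·991 = 0 + 227800 + 919581 + 1711457 = 2858838
Σ Rᵢ = 0 + 46 + 191 + 357 = 594
N̂ = 2858838 / 594 ≈ 4812.9 → 4813

N ≈ 4813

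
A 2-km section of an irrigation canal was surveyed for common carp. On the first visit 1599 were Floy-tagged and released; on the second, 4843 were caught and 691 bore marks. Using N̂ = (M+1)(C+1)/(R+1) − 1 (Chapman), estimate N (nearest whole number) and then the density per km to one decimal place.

N̂ = 1600·4844/692 − 1 = 7750400/692 − 1 = 11199
Density = N̂ / area = 11199 / 2 ≈ 5599.50 → 5599.5 per km

density ≈ 5599.5 common carp per km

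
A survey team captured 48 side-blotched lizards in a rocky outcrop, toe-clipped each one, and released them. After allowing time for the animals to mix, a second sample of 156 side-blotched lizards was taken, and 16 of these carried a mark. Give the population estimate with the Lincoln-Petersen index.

N = 468

The marked fraction in the recapture sample should equal the marked fraction in the population: 16/156 = 48/N.
N = (48 × 156) / 16 = 7488 / 16 = 468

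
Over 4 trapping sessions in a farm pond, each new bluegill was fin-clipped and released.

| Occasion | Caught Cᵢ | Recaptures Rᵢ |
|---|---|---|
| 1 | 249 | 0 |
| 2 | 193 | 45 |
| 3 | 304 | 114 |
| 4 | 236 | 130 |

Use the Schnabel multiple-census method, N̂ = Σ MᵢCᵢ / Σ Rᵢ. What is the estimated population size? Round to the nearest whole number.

N ≈ 1063

Marked at large before each occasion: Mᵢ = Σⱼ<ᵢ (Cⱼ − Rⱼ) → M1=0, M2=249, M3=397, M4=587
Σ MᵢCᵢ = 0·249 + 249·193 + 397·304 + 587·236 = 0 + 48057 + 120688 + 138532 = 307277
Σ Rᵢ = 0 + 45 + 114 + 130 = 289
N̂ = 307277 / 289 ≈ 1063.2 → 1063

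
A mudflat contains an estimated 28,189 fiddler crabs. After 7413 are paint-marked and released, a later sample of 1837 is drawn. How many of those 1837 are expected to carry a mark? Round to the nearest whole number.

Expected recaptures E[R] = M·C / N.
E[R] = 7413 × 1837 / 28189 = 13617681 / 28189 ≈ 483.1 → 483

expected recaptures ≈ 483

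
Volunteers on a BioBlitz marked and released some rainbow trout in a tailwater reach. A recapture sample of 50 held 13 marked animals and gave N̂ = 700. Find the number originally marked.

From N = M·C/R: M = N·R / C = 700·13 / 50 = 9100 / 50 = 182.

M = 182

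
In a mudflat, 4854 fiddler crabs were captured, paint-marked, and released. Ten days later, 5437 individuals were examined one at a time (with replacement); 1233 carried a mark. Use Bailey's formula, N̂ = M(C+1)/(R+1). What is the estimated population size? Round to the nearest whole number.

N ≈ 21,391

N̂ = 4854·(5437+1)/(1233+1) = 4854·5438/1234 = 26396052/1234 ≈ 21390.6 → 21391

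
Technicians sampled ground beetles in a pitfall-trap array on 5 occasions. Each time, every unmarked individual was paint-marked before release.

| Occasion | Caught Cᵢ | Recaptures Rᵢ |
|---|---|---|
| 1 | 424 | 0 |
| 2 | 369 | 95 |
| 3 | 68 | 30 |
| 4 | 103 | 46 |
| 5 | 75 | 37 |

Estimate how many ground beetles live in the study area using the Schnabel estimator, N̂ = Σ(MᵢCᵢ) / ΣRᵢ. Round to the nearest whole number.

Marked at large before each occasion: Mᵢ = Σⱼ<ᵢ (Cⱼ − Rⱼ) → M1=0, M2=424, M3=698, M4=736, M5=793
Σ MᵢCᵢ = 0·424 + 424·369 + 698·68 + 736·103 + 793·75 = 0 + 156456 + 47464 + 75808 + 59475 = 339203
Σ Rᵢ = 0 + 95 + 30 + 46 + 37 = 208
N̂ = 339203 / 208 ≈ 1630.8 → 1631

N ≈ 1631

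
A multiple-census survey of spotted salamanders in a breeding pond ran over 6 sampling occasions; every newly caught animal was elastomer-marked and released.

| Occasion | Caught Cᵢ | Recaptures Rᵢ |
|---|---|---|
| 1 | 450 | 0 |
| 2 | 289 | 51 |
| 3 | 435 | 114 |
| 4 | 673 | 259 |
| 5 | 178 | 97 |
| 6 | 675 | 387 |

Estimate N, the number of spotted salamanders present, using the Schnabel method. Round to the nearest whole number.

N ≈ 2618

Marked at large before each occasion: Mᵢ = Σⱼ<ᵢ (Cⱼ − Rⱼ) → M1=0, M2=450, M3=688, M4=1009, M5=1423, M6=1504
Σ MᵢCᵢ = 0·450 + 450·289 + 688·435 + 1009·673 + 1423·178 + 1504·675 = 0 + 130050 + 299280 + 679057 + 253294 + 1015200 = 2376881
Σ Rᵢ = 0 + 51 + 114 + 259 + 97 + 387 = 908
N̂ = 2376881 / 908 ≈ 2617.7 → 2618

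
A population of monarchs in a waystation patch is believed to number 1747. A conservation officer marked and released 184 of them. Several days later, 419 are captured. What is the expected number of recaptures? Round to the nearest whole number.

expected recaptures ≈ 44

Expected recaptures E[R] = M·C / N.
E[R] = 184 × 419 / 1747 = 77096 / 1747 ≈ 44.1 → 44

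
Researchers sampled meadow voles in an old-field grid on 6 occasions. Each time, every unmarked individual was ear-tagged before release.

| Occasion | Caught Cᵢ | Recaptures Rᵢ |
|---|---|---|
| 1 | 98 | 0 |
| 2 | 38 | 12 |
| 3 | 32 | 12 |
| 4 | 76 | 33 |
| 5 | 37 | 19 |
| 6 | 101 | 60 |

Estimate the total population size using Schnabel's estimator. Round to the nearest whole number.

N ≈ 340

Marked at large before each occasion: Mᵢ = Σⱼ<ᵢ (Cⱼ − Rⱼ) → M1=0, M2=98, M3=124, M4=144, M5=187, M6=205
Σ MᵢCᵢ = 0·98 + 98·38 + 124·32 + 144·76 + 187·37 + 205·101 = 0 + 3724 + 3968 + 10944 + 6919 + 20705 = 46260
Σ Rᵢ = 0 + 12 + 12 + 33 + 19 + 60 = 136
N̂ = 46260 / 136 ≈ 340.1 → 340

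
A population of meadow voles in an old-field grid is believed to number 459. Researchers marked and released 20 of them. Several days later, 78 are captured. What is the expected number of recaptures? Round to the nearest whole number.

Expected recaptures E[R] = M·C / N.
E[R] = 20 × 78 / 459 = 1560 / 459 ≈ 3.4 → 3

expected recaptures ≈ 3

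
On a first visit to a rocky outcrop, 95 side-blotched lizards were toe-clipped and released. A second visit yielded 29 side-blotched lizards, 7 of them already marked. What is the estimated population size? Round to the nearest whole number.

N ≈ 394

If marked individuals mix randomly, R/C ≈ M/N, giving N ≈ M·C/R.
N = (95 × 29) / 7 = 2755 / 7 ≈ 393.6 → 394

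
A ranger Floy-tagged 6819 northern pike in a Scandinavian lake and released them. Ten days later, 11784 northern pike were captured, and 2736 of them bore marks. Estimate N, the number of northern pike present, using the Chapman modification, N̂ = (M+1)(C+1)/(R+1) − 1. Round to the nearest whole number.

N ≈ 29,365

N̂ = (6819+1)(11784+1)/(2736+1) − 1 = 6820·11785/2737 − 1
= 80373700/2737 − 1 ≈ 29365.6 − 1 ≈ 29364.6 → 29365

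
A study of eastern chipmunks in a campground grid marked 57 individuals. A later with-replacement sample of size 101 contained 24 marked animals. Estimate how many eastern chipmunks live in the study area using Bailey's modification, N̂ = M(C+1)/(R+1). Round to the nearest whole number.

N̂ = 57·(101+1)/(24+1) = 57·102/25 = 5814/25 ≈ 232.6 → 233

N ≈ 233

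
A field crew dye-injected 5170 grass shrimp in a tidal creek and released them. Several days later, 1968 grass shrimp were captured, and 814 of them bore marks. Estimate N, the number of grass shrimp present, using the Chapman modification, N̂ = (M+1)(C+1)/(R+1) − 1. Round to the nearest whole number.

N̂ = (5170+1)(1968+1)/(814+1) − 1 = 5171·1969/815 − 1
= 10181699/815 − 1 ≈ 12492.9 − 1 ≈ 12491.9 → 12492

N ≈ 12,492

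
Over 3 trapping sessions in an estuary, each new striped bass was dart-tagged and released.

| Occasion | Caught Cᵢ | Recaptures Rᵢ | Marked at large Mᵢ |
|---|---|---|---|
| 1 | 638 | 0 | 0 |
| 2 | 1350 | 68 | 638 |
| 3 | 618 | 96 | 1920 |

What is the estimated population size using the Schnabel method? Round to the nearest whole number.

N ≈ 12,487

Σ MᵢCᵢ = 0·638 + 638·1350 + 1920·618 = 0 + 861300 + 1186560 = 2047860
Σ Rᵢ = 0 + 68 + 96 = 164
N̂ = 2047860 / 164 ≈ 12487.0 → 12487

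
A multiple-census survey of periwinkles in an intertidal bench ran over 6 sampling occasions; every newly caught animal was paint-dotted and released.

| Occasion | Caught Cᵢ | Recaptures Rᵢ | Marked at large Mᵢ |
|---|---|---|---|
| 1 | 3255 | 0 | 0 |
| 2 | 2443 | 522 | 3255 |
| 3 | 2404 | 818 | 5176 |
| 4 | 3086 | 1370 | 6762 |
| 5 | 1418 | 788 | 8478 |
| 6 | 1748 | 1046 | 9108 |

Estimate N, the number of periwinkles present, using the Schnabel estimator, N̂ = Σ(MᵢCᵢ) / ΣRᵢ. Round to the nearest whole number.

Σ MᵢCᵢ = 0·3255 + 3255·2443 + 5176·2404 + 6762·3086 + 8478·1418 + 9108·1748 = 0 + 7951965 + 12443104 + 20867532 + 12021804 + 15920784 = 69205189
Σ Rᵢ = 0 + 522 + 818 + 1370 + 788 + 1046 = 4544
N̂ = 69205189 / 4544 ≈ 15230.0 → 15230

N ≈ 15,230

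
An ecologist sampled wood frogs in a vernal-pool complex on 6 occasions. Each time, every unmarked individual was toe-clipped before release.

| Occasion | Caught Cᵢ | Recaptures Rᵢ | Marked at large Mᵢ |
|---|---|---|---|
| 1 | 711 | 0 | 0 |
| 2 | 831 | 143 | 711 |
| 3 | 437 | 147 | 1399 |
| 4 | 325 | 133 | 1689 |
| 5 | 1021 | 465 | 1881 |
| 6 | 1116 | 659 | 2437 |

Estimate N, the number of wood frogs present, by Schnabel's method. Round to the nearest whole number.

Σ MᵢCᵢ = 0·711 + 711·831 + 1399·437 + 1689·325 + 1881·1021 + 2437·1116 = 0 + 590841 + 611363 + 548925 + 1920501 + 2719692 = 6391322
Σ Rᵢ = 0 + 143 + 147 + 133 + 465 + 659 = 1547
N̂ = 6391322 / 1547 ≈ 4131.4 → 4131

N ≈ 4131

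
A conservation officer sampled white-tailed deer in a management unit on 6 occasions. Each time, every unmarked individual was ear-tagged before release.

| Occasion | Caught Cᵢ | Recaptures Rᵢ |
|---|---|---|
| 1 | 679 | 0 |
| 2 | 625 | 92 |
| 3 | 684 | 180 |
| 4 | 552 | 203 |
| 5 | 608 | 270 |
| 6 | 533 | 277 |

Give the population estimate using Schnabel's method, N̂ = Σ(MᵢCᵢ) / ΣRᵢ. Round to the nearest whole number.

Marked at large before each occasion: Mᵢ = Σⱼ<ᵢ (Cⱼ − Rⱼ) → M1=0, M2=679, M3=1212, M4=1716, M5=2065, M6=2403
Σ MᵢCᵢ = 0·679 + 679·625 + 1212·684 + 1716·552 + 2065·608 + 2403·533 = 0 + 424375 + 829008 + 947232 + 1255520 + 1280799 = 4736934
Σ Rᵢ = 0 + 92 + 180 + 203 + 270 + 277 = 1022
N̂ = 4736934 / 1022 ≈ 4635.0 → 4635

N ≈ 4635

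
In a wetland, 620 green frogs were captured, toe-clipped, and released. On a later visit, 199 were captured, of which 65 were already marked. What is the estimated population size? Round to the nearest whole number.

N ≈ 1898

Lincoln-Petersen assumes M/N = R/C, so N = M·C / R.
N = (620 × 199) / 65 = 123380 / 65 ≈ 1898.2 → 1898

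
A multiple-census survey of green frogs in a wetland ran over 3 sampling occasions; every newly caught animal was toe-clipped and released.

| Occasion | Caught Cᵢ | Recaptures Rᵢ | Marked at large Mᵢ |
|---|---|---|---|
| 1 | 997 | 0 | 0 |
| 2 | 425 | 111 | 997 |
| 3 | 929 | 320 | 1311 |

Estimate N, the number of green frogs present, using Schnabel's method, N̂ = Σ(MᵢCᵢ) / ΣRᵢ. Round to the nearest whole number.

Σ MᵢCᵢ = 0·997 + 997·425 + 1311·929 = 0 + 423725 + 1217919 = 1641644
Σ Rᵢ = 0 + 111 + 320 = 431
N̂ = 1641644 / 431 ≈ 3808.9 → 3809

N ≈ 3809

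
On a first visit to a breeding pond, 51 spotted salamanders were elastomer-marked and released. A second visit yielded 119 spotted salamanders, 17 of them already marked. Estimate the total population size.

N = 357

The marked fraction in the recapture sample should equal the marked fraction in the population: 17/119 = 51/N.
N = (51 × 119) / 17 = 6069 / 17 = 357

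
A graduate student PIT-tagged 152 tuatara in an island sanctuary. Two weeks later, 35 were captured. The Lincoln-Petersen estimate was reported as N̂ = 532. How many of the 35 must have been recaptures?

From N = M·C/R: R = M·C / N = 152·35 / 532 = 5320 / 532 = 10.

R = 10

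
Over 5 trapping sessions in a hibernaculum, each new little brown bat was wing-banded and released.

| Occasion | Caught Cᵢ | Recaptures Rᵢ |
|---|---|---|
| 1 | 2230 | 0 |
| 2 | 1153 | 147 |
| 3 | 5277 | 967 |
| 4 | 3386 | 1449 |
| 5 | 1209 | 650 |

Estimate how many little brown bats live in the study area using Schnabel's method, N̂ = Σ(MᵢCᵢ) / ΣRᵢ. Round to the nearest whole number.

N ≈ 17,636

Marked at large before each occasion: Mᵢ = Σⱼ<ᵢ (Cⱼ − Rⱼ) → M1=0, M2=2230, M3=3236, M4=7546, M5=9483
Σ MᵢCᵢ = 0·2230 + 2230·1153 + 3236·5277 + 7546·3386 + 9483·1209 = 0 + 2571190 + 17076372 + 25550756 + 11464947 = 56663265
Σ Rᵢ = 0 + 147 + 967 + 1449 + 650 = 3213
N̂ = 56663265 / 3213 ≈ 17635.6 → 17636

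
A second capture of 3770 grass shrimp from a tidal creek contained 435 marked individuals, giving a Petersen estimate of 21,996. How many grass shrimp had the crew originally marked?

M = 2538

From N = M·C/R: M = N·R / C = 21996·435 / 3770 = 9568260 / 3770 = 2538.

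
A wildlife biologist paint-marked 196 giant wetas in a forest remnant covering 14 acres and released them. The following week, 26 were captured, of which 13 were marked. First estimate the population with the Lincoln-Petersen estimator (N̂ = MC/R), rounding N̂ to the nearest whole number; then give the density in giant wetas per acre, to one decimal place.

density ≈ 28.0 giant wetas per acre

N̂ = 196·26/13 = 5096/13 = 392
Density = N̂ / area = 392 / 14 = 28.0 per acre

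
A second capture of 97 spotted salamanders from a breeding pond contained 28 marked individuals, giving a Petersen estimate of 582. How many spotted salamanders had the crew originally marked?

M = 168

From N = M·C/R: M = N·R / C = 582·28 / 97 = 16296 / 97 = 168.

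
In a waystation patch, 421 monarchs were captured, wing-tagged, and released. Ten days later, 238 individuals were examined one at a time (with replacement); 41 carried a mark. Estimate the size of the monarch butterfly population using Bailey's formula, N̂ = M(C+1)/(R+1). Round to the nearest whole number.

N ≈ 2396

N̂ = 421·(238+1)/(41+1) = 421·239/42 = 100619/42 ≈ 2395.7 → 2396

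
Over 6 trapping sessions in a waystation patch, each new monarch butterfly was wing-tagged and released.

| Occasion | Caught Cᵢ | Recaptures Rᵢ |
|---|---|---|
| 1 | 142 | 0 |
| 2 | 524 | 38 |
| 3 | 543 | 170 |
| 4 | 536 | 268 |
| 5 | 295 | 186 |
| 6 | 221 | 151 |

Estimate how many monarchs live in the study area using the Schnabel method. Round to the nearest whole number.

N ≈ 2006

Marked at large before each occasion: Mᵢ = Σⱼ<ᵢ (Cⱼ − Rⱼ) → M1=0, M2=142, M3=628, M4=1001, M5=1269, M6=1378
Σ MᵢCᵢ = 0·142 + 142·524 + 628·543 + 1001·536 + 1269·295 + 1378·221 = 0 + 74408 + 341004 + 536536 + 374355 + 304538 = 1630841
Σ Rᵢ = 0 + 38 + 170 + 268 + 186 + 151 = 813
N̂ = 1630841 / 813 ≈ 2006.0 → 2006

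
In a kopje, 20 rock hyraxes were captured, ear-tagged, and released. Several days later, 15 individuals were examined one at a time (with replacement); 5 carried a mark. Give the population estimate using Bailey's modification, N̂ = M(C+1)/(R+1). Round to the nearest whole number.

N ≈ 53

N̂ = 20·(15+1)/(5+1) = 20·16/6 = 320/6 ≈ 53.3 → 53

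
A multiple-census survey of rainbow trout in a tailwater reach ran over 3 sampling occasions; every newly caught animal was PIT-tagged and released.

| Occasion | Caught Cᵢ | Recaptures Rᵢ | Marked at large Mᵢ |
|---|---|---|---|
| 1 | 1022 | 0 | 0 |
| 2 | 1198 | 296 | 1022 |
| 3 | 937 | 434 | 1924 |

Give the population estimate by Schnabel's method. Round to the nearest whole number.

N ≈ 4147

Σ MᵢCᵢ = 0·1022 + 1022·1198 + 1924·937 = 0 + 1224356 + 1802788 = 3027144
Σ Rᵢ = 0 + 296 + 434 = 730
N̂ = 3027144 / 730 ≈ 4146.8 → 4147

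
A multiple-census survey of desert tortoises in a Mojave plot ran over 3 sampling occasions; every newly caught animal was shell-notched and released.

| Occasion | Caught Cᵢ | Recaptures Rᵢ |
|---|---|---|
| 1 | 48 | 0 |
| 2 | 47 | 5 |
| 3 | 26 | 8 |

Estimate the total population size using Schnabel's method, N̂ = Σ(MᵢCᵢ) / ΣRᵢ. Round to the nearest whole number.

N ≈ 354

Marked at large before each occasion: Mᵢ = Σⱼ<ᵢ (Cⱼ − Rⱼ) → M1=0, M2=48, M3=90
Σ MᵢCᵢ = 0·48 + 48·47 + 90·26 = 0 + 2256 + 2340 = 4596
Σ Rᵢ = 0 + 5 + 8 = 13
N̂ = 4596 / 13 ≈ 353.5 → 354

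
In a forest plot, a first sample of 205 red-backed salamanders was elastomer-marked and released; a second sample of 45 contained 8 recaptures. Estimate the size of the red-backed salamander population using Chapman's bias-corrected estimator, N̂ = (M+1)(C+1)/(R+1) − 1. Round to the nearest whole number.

N̂ = (205+1)(45+1)/(8+1) − 1 = 206·46/9 − 1
= 9476/9 − 1 ≈ 1052.9 − 1 ≈ 1051.9 → 1052

N ≈ 1052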